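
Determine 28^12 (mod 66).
58

Repeated squaring. Binary of 12 = 1100.
28^1 ≡ 28 (mod 66); 28^2 ≡ 58 (mod 66); 28^4 ≡ 64 (mod 66); 28^8 ≡ 4 (mod 66)
28^12 = 28^4 × 28^8 ≡ 58 (mod 66)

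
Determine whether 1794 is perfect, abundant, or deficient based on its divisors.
abundant

Proper divisors of 1794: sum = 1 + 2 + 3 + 6 + 13 + 23 + 26 + 39 + 46 + 69 + 78 + 138 + 299 + 598 + 897 = 2238
Since 2238 > 1794, 1794 is abundant.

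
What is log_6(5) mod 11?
6

Baby-step giant-step with step n = ⌈√11⌉ = 4.
Baby steps 6^j mod 11 (j:value) for j=0..3: 0:1, 1:6, 2:3, 3:7.
Giant-step multiplier: 6^(-4) ≡ 6^(10-4) = 6^6 ≡ 5 (mod 11).
Giant steps γ_i = 5·5^i mod 11: γ_0=5, γ_1=3 (in table at j=2).
x = i·n + j = 1·4 + 2 = 6.
Check: 6^6 ≡ 5 (mod 11).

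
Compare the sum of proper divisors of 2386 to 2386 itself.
deficient

Proper divisors of 2386: sum = 1 + 2 + 1193 = 1196
Since 1196 < 2386, 2386 is deficient.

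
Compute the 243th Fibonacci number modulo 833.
408

Matrix identity: Q^n = [[F_(n+1), F_n], [F_n, F_(n-1)]] with Q = [[1,1],[1,0]].
n = 243 = 11110011₂. Square-and-multiply, entries mod 833:
Q^1 = [[1,1],[1,0]]
Q^3 = (Q^1)²·Q = [[3,2],[2,1]]
Q^7 = (Q^3)²·Q = [[21,13],[13,8]]
Q^15 = (Q^7)²·Q = [[154,610],[610,377]]
Q^30 = (Q^15)² = [[141,706],[706,268]]
Q^60 = (Q^30)² = [[191,536],[536,488]]
Q^121 = (Q^60)²·Q = [[496,573],[573,756]]
Q^243 = (Q^121)²·Q = [[591,408],[408,183]]
F_243 mod 833 = Q^243[0][1] = 408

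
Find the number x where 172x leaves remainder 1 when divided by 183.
133

gcd(172, 183) = 1, so the inverse exists.
Extended Euclidean algorithm on (183, 172):
183 = 1 × 172 + 11  ⟹  11 = (1)·183 + (-1)·172
172 = 15 × 11 + 7  ⟹  7 = (-15)·183 + (16)·172
11 = 1 × 7 + 4  ⟹  4 = (16)·183 + (-17)·172
7 = 1 × 4 + 3  ⟹  3 = (-31)·183 + (33)·172
4 = 1 × 3 + 1  ⟹  1 = (47)·183 + (-50)·172
So (-50)·172 ≡ 1 (mod 183), i.e. 172^(-1) ≡ -50 ≡ 133 (mod 183).
Check: 172 × 133 = 22876 ≡ 1 (mod 183)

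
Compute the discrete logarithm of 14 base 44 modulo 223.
210

Baby-step giant-step with step n = ⌈√223⌉ = 15.
Baby steps 44^j mod 223 (j:value) for j=0..14: 0:1, 1:44, 2:152, 3:221, 4:135, 5:142, 6:4, 7:176, 8:162, 9:215, 10:94, 11:122, 12:16, 13:35, 14:202.
Giant-step multiplier: 44^(-15) ≡ 44^(222-15) = 44^207 ≡ 216 (mod 223).
Giant steps γ_i = 14·216^i mod 223: γ_0=14, γ_1=125, γ_2=17, γ_3=104, γ_4=164, γ_5=190, γ_6=8, γ_7=167, γ_8=169, γ_9=155, γ_10=30, γ_11=13, γ_12=132, γ_13=191, γ_14=1 (in table at j=0).
x = i·n + j = 14·15 + 0 = 210.
Check: 44^210 ≡ 14 (mod 223).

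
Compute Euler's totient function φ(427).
360

427 = 7 × 61
φ(n) = n × ∏(1 - 1/p) for each prime p dividing n
φ(427) = 427 × (1 - 1/7) × (1 - 1/61) = 360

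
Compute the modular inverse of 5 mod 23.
14

gcd(5, 23) = 1, so the inverse exists.
Extended Euclidean algorithm on (23, 5):
23 = 4 × 5 + 3  ⟹  3 = (1)·23 + (-4)·5
5 = 1 × 3 + 2  ⟹  2 = (-1)·23 + (5)·5
3 = 1 × 2 + 1  ⟹  1 = (2)·23 + (-9)·5
So (-9)·5 ≡ 1 (mod 23), i.e. 5^(-1) ≡ -9 ≡ 14 (mod 23).
Check: 5 × 14 = 70 ≡ 1 (mod 23)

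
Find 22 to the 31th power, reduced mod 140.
8

Repeated squaring. Binary of 31 = 11111.
22^1 ≡ 22 (mod 140); 22^2 ≡ 64 (mod 140); 22^4 ≡ 36 (mod 140); 22^8 ≡ 36 (mod 140); 22^16 ≡ 36 (mod 140)
22^31 = 22^1 × 22^2 × 22^4 × 22^8 × 22^16 ≡ 8 (mod 140)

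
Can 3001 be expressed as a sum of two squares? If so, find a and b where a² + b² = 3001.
20² + 51² (a=20, b=51)

Factorization: 3001 = 3001
By Fermat: n is sum of two squares iff every prime p ≡ 3 (mod 4) appears to even power.
All primes ≡ 3 (mod 4) appear to even power.
Search a = 0, 1, 2, … for 3001 - a² a perfect square: first hit at a = 20: 3001 - 400 = 2601 = 51².
3001 = 20² + 51² = 400 + 2601 ✓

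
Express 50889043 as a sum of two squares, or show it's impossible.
Not possible

Factorization: 50889043 = 83^3 × 89
By Fermat: n is sum of two squares iff every prime p ≡ 3 (mod 4) appears to even power.
Prime(s) ≡ 3 (mod 4) with odd exponent: [(83, 3)]
Therefore 50889043 cannot be expressed as a² + b².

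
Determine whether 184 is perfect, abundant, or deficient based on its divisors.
deficient

Proper divisors of 184: sum = 1 + 2 + 4 + 8 + 23 + 46 + 92 = 176
Since 176 < 184, 184 is deficient.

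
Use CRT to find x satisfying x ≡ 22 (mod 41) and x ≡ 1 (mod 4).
145

Using Chinese Remainder Theorem:
M = 41 × 4 = 164
M1 = 4, M2 = 41
y1 = 4^(-1) mod 41 = 31
y2 = 41^(-1) mod 4 = 1
x = (22×4×31 + 1×41×1) mod 164 = 145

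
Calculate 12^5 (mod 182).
38

Repeated squaring. Binary of 5 = 101.
12^1 ≡ 12 (mod 182); 12^2 ≡ 144 (mod 182); 12^4 ≡ 170 (mod 182)
12^5 = 12^1 × 12^4 ≡ 38 (mod 182)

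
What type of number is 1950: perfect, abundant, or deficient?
abundant

Proper divisors of 1950: sum = 1 + 2 + 3 + 5 + 6 + 10 + 13 + 15 + ... + 325 + 390 + 650 + 975 (23 divisors) = 3258
Since 3258 > 1950, 1950 is abundant.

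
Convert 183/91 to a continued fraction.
[2; 91]

Euclidean algorithm steps:
183 = 2 × 91 + 1
91 = 91 × 1 + 0
Continued fraction: [2; 91]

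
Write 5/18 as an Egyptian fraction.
1/4 + 1/36

Greedy algorithm:
5/18: ceiling(18/5) = 4, use 1/4
1/36: ceiling(36/1) = 36, use 1/36
Result: 5/18 = 1/4 + 1/36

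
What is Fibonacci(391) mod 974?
63

Matrix identity: Q^n = [[F_(n+1), F_n], [F_n, F_(n-1)]] with Q = [[1,1],[1,0]].
n = 391 = 110000111₂. Square-and-multiply, entries mod 974:
Q^1 = [[1,1],[1,0]]
Q^3 = (Q^1)²·Q = [[3,2],[2,1]]
Q^6 = (Q^3)² = [[13,8],[8,5]]
Q^12 = (Q^6)² = [[233,144],[144,89]]
Q^24 = (Q^12)² = [[27,590],[590,411]]
Q^48 = (Q^24)² = [[137,310],[310,801]]
Q^97 = (Q^48)²·Q = [[465,911],[911,528]]
Q^195 = (Q^97)²·Q = [[821,70],[70,751]]
Q^391 = (Q^195)²·Q = [[41,63],[63,952]]
F_391 mod 974 = Q^391[0][1] = 63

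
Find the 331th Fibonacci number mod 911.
537

Matrix identity: Q^n = [[F_(n+1), F_n], [F_n, F_(n-1)]] with Q = [[1,1],[1,0]].
n = 331 = 101001011₂. Square-and-multiply, entries mod 911:
Q^1 = [[1,1],[1,0]]
Q^2 = (Q^1)² = [[2,1],[1,1]]
Q^5 = (Q^2)²·Q = [[8,5],[5,3]]
Q^10 = (Q^5)² = [[89,55],[55,34]]
Q^20 = (Q^10)² = [[14,388],[388,537]]
Q^41 = (Q^20)²·Q = [[128,425],[425,614]]
Q^82 = (Q^41)² = [[233,144],[144,89]]
Q^165 = (Q^82)²·Q = [[230,323],[323,818]]
Q^331 = (Q^165)²·Q = [[149,537],[537,523]]
F_331 mod 911 = Q^331[0][1] = 537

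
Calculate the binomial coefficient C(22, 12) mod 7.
0

Using Lucas' theorem:
Write n=22 and k=12 in base 7:
n in base 7: [3, 1]
k in base 7: [1, 5]
C(22,12) mod 7 = ∏ C(n_i, k_i) mod 7
Digit binomials (mod 7): C(3,1) = 3; C(1,5) = 0 (k_i > n_i)
Product: 3 × 0 = 0 ≡ 0 (mod 7)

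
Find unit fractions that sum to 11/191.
1/18 + 1/492 + 1/281916

Greedy algorithm:
11/191: ceiling(191/11) = 18, use 1/18
7/3438: ceiling(3438/7) = 492, use 1/492
1/281916: ceiling(281916/1) = 281916, use 1/281916
Result: 11/191 = 1/18 + 1/492 + 1/281916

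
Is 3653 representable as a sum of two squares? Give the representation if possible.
17² + 58² (a=17, b=58)

Factorization: 3653 = 13 × 281
By Fermat: n is sum of two squares iff every prime p ≡ 3 (mod 4) appears to even power.
All primes ≡ 3 (mod 4) appear to even power.
Search a = 0, 1, 2, … for 3653 - a² a perfect square: first hit at a = 17: 3653 - 289 = 3364 = 58².
3653 = 17² + 58² = 289 + 3364 ✓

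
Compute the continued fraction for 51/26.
[1; 1, 25]

Euclidean algorithm steps:
51 = 1 × 26 + 25
26 = 1 × 25 + 1
25 = 25 × 1 + 0
Continued fraction: [1; 1, 25]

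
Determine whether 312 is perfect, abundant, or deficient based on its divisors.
abundant

Proper divisors of 312: sum = 1 + 2 + 3 + 4 + 6 + 8 + 12 + 13 + 24 + 26 + 39 + 52 + 78 + 104 + 156 = 528
Since 528 > 312, 312 is abundant.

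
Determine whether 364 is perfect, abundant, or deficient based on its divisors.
abundant

Proper divisors of 364: sum = 1 + 2 + 4 + 7 + 13 + 14 + 26 + 28 + 52 + 91 + 182 = 420
Since 420 > 364, 364 is abundant.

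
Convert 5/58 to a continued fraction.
[0; 11, 1, 1, 2]

Euclidean algorithm steps:
5 = 0 × 58 + 5
58 = 11 × 5 + 3
5 = 1 × 3 + 2
3 = 1 × 2 + 1
2 = 2 × 1 + 0
Continued fraction: [0; 11, 1, 1, 2]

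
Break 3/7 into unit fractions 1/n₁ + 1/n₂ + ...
1/3 + 1/11 + 1/231

Greedy algorithm:
3/7: ceiling(7/3) = 3, use 1/3
2/21: ceiling(21/2) = 11, use 1/11
1/231: ceiling(231/1) = 231, use 1/231
Result: 3/7 = 1/3 + 1/11 + 1/231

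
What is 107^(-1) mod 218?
163

gcd(107, 218) = 1, so the inverse exists.
Extended Euclidean algorithm on (218, 107):
218 = 2 × 107 + 4  ⟹  4 = (1)·218 + (-2)·107
107 = 26 × 4 + 3  ⟹  3 = (-26)·218 + (53)·107
4 = 1 × 3 + 1  ⟹  1 = (27)·218 + (-55)·107
So (-55)·107 ≡ 1 (mod 218), i.e. 107^(-1) ≡ -55 ≡ 163 (mod 218).
Check: 107 × 163 = 17441 ≡ 1 (mod 218)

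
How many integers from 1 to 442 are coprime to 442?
192

442 = 2 × 13 × 17
φ(n) = n × ∏(1 - 1/p) for each prime p dividing n
φ(442) = 442 × (1 - 1/2) × (1 - 1/13) × (1 - 1/17) = 192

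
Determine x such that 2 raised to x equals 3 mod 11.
8

Baby-step giant-step with step n = ⌈√11⌉ = 4.
Baby steps 2^j mod 11 (j:value) for j=0..3: 0:1, 1:2, 2:4, 3:8.
Giant-step multiplier: 2^(-4) ≡ 2^(10-4) = 2^6 ≡ 9 (mod 11).
Giant steps γ_i = 3·9^i mod 11: γ_0=3, γ_1=5, γ_2=1 (in table at j=0).
x = i·n + j = 2·4 + 0 = 8.
Check: 2^8 ≡ 3 (mod 11).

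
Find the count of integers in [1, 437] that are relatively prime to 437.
396

437 = 19 × 23
φ(n) = n × ∏(1 - 1/p) for each prime p dividing n
φ(437) = 437 × (1 - 1/19) × (1 - 1/23) = 396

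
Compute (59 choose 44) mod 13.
6

Using Lucas' theorem:
Write n=59 and k=44 in base 13:
n in base 13: [4, 7]
k in base 13: [3, 5]
C(59,44) mod 13 = ∏ C(n_i, k_i) mod 13
Digit binomials (mod 13): C(4,3) = 4; C(7,5) = 21 ≡ 8
Product: 4 × 8 = 32 ≡ 6 (mod 13)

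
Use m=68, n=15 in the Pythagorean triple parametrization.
(4399, 2040, 4849)

Euclid's formula: a = m² - n², b = 2mn, c = m² + n²
m = 68, n = 15
a = 68² - 15² = 4624 - 225 = 4399
b = 2 × 68 × 15 = 2040
c = 68² + 15² = 4624 + 225 = 4849
Verification: 4399² + 2040² = 19351201 + 4161600 = 23512801 = 4849² ✓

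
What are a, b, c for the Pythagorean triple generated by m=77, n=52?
(3225, 8008, 8633)

Euclid's formula: a = m² - n², b = 2mn, c = m² + n²
m = 77, n = 52
a = 77² - 52² = 5929 - 2704 = 3225
b = 2 × 77 × 52 = 8008
c = 77² + 52² = 5929 + 2704 = 8633
Verification: 3225² + 8008² = 10400625 + 64128064 = 74528689 = 8633² ✓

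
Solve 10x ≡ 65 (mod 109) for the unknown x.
x ≡ 61 (mod 109)

gcd(10, 109) = 1, which divides 65, so solutions exist.
Find 10^(-1) mod 109 by the extended Euclidean algorithm:
109 = 10 × 10 + 9  ⟹  9 = (1)·109 + (-10)·10
10 = 1 × 9 + 1  ⟹  1 = (-1)·109 + (11)·10
So (11)·10 ≡ 1 (mod 109), i.e. 10^(-1) ≡ 11 (mod 109).
x ≡ 11 × 65 = 715 ≡ 61 (mod 109).
Check: 10 × 61 = 610 ≡ 65 (mod 109).
Unique solution: x ≡ 61 (mod 109)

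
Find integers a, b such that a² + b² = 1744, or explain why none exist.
12² + 40² (a=12, b=40)

Factorization: 1744 = 2^4 × 109
By Fermat: n is sum of two squares iff every prime p ≡ 3 (mod 4) appears to even power.
All primes ≡ 3 (mod 4) appear to even power.
Search a = 0, 1, 2, … for 1744 - a² a perfect square: first hit at a = 12: 1744 - 144 = 1600 = 40².
1744 = 12² + 40² = 144 + 1600 ✓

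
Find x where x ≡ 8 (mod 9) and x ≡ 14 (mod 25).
89

Using Chinese Remainder Theorem:
M = 9 × 25 = 225
M1 = 25, M2 = 9
y1 = 25^(-1) mod 9 = 4
y2 = 9^(-1) mod 25 = 14
x = (8×25×4 + 14×9×14) mod 225 = 89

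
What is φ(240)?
64

240 = 2^4 × 3 × 5
φ(n) = n × ∏(1 - 1/p) for each prime p dividing n
φ(240) = 240 × (1 - 1/2) × (1 - 1/3) × (1 - 1/5) = 64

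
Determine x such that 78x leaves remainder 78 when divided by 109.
x ≡ 1 (mod 109)

gcd(78, 109) = 1, which divides 78, so solutions exist.
Find 78^(-1) mod 109 by the extended Euclidean algorithm:
109 = 1 × 78 + 31  ⟹  31 = (1)·109 + (-1)·78
78 = 2 × 31 + 16  ⟹  16 = (-2)·109 + (3)·78
31 = 1 × 16 + 15  ⟹  15 = (3)·109 + (-4)·78
16 = 1 × 15 + 1  ⟹  1 = (-5)·109 + (7)·78
So (7)·78 ≡ 1 (mod 109), i.e. 78^(-1) ≡ 7 (mod 109).
x ≡ 7 × 78 = 546 ≡ 1 (mod 109).
Check: 78 × 1 = 78 ≡ 78 (mod 109).
Unique solution: x ≡ 1 (mod 109)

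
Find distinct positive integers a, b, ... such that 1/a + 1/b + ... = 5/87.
1/18 + 1/522

Greedy algorithm:
5/87: ceiling(87/5) = 18, use 1/18
1/522: ceiling(522/1) = 522, use 1/522
Result: 5/87 = 1/18 + 1/522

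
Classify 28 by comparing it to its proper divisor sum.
perfect

Proper divisors of 28: sum = 1 + 2 + 4 + 7 + 14 = 28
Since 28 = 28, 28 is perfect.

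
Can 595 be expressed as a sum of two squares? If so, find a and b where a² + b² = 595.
Not possible

Factorization: 595 = 5 × 7 × 17
By Fermat: n is sum of two squares iff every prime p ≡ 3 (mod 4) appears to even power.
Prime(s) ≡ 3 (mod 4) with odd exponent: [(7, 1)]
Therefore 595 cannot be expressed as a² + b².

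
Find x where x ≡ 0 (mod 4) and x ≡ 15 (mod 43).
144

Using Chinese Remainder Theorem:
M = 4 × 43 = 172
M1 = 43, M2 = 4
y1 = 43^(-1) mod 4 = 3
y2 = 4^(-1) mod 43 = 11
x = (0×43×3 + 15×4×11) mod 172 = 144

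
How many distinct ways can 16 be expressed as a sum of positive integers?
231

p(n) counts ways to write n as a sum of positive integers (order ignored).
Euler's pentagonal recurrence: p(k) = p(k-1) + p(k-2) - p(k-5) - p(k-7) + p(k-12) + p(k-15) - ... (offsets j(3j∓1)/2, signs ++--, p(0)=1, p(<0)=0).
DP table for k = 0..15: p(0)=1, p(1)=1, p(2)=2, p(3)=3, p(4)=5, p(5)=7, p(6)=11, p(7)=15, p(8)=22, p(9)=30, p(10)=42, p(11)=56, p(12)=77, p(13)=101, p(14)=135, p(15)=176.
Final step: p(16) = p(15) + p(14) - p(11) - p(9) + p(4) + p(1)
= 176 + 135 - 56 - 30 + 5 + 1
= 231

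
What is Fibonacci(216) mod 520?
512

Matrix identity: Q^n = [[F_(n+1), F_n], [F_n, F_(n-1)]] with Q = [[1,1],[1,0]].
n = 216 = 11011000₂. Square-and-multiply, entries mod 520:
Q^1 = [[1,1],[1,0]]
Q^3 = (Q^1)²·Q = [[3,2],[2,1]]
Q^6 = (Q^3)² = [[13,8],[8,5]]
Q^13 = (Q^6)²·Q = [[377,233],[233,144]]
Q^27 = (Q^13)²·Q = [[91,378],[378,233]]
Q^54 = (Q^27)² = [[365,272],[272,93]]
Q^108 = (Q^54)² = [[249,296],[296,473]]
Q^216 = (Q^108)² = [[377,512],[512,385]]
F_216 mod 520 = Q^216[0][1] = 512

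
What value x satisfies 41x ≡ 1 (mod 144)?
137

gcd(41, 144) = 1, so the inverse exists.
Extended Euclidean algorithm on (144, 41):
144 = 3 × 41 + 21  ⟹  21 = (1)·144 + (-3)·41
41 = 1 × 21 + 20  ⟹  20 = (-1)·144 + (4)·41
21 = 1 × 20 + 1  ⟹  1 = (2)·144 + (-7)·41
So (-7)·41 ≡ 1 (mod 144), i.e. 41^(-1) ≡ -7 ≡ 137 (mod 144).
Check: 41 × 137 = 5617 ≡ 1 (mod 144)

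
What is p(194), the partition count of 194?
2366022741845

p(n) counts ways to write n as a sum of positive integers (order ignored).
Euler's pentagonal recurrence: p(k) = p(k-1) + p(k-2) - p(k-5) - p(k-7) + p(k-12) + p(k-15) - ... (offsets j(3j∓1)/2, signs ++--, p(0)=1, p(<0)=0).
DP table for k = 0..193: p(0)=1, p(1)=1, p(2)=2, p(3)=3, p(4)=5, p(5)=7, p(6)=11, p(7)=15, p(8)=22, p(9)=30, p(10)=42, p(11)=56, p(12)=77, p(13)=101, p(14)=135, p(15)=176, p(16)=231, p(17)=297, p(18)=385, p(19)=490, p(20)=627, p(21)=792, p(22)=1002, p(23)=1255, p(24)=1575, p(25)=1958, p(26)=2436, p(27)=3010, p(28)=3718, p(29)=4565, p(30)=5604, p(31)=6842, p(32)=8349, p(33)=10143, p(34)=12310, p(35)=14883, p(36)=17977, p(37)=21637, p(38)=26015, p(39)=31185, p(40)=37338, p(41)=44583, p(42)=53174, p(43)=63261, p(44)=75175, p(45)=89134, p(46)=105558, p(47)=124754, p(48)=147273, p(49)=173525, p(50)=204226, p(51)=239943, p(52)=281589, p(53)=329931, p(54)=386155, p(55)=451276, p(56)=526823, p(57)=614154, p(58)=715220, p(59)=831820, p(60)=966467, p(61)=1121505, p(62)=1300156, p(63)=1505499, p(64)=1741630, p(65)=2012558, p(66)=2323520, p(67)=2679689, p(68)=3087735, p(69)=3554345, p(70)=4087968, p(71)=4697205, p(72)=5392783, p(73)=6185689, p(74)=7089500, p(75)=8118264, p(76)=9289091, p(77)=10619863, p(78)=12132164, p(79)=13848650, p(80)=15796476, p(81)=18004327, p(82)=20506255, p(83)=23338469, p(84)=26543660, p(85)=30167357, p(86)=34262962, p(87)=38887673, p(88)=44108109, p(89)=49995925, p(90)=56634173, p(91)=64112359, p(92)=72533807, p(93)=82010177, p(94)=92669720, p(95)=104651419, p(96)=118114304, p(97)=133230930, p(98)=150198136, p(99)=169229875, p(100)=190569292, p(101)=214481126, p(102)=241265379, p(103)=271248950, p(104)=304801365, p(105)=342325709, p(106)=384276336, p(107)=431149389, p(108)=483502844, p(109)=541946240, p(110)=607163746, p(111)=679903203, p(112)=761002156, p(113)=851376628, p(114)=952050665, p(115)=1064144451, p(116)=1188908248, p(117)=1327710076, p(118)=1482074143, p(119)=1653668665, p(120)=1844349560, p(121)=2056148051, p(122)=2291320912, p(123)=2552338241, p(124)=2841940500, p(125)=3163127352, p(126)=3519222692, p(127)=3913864295, p(128)=4351078600, p(129)=4835271870, p(130)=5371315400, p(131)=5964539504, p(132)=6620830889, p(133)=7346629512, p(134)=8149040695, p(135)=9035836076, p(136)=10015581680, p(137)=11097645016, p(138)=12292341831, p(139)=13610949895, p(140)=15065878135, p(141)=16670689208, p(142)=18440293320, p(143)=20390982757, p(144)=22540654445, p(145)=24908858009, p(146)=27517052599, p(147)=30388671978, p(148)=33549419497, p(149)=37027355200, p(150)=40853235313, p(151)=45060624582, p(152)=49686288421, p(153)=54770336324, p(154)=60356673280, p(155)=66493182097, p(156)=73232243759, p(157)=80630964769, p(158)=88751778802, p(159)=97662728555, p(160)=107438159466, p(161)=118159068427, p(162)=129913904637, p(163)=142798995930, p(164)=156919475295, p(165)=172389800255, p(166)=189334822579, p(167)=207890420102, p(168)=228204732751, p(169)=250438925115, p(170)=274768617130, p(171)=301384802048, p(172)=330495499613, p(173)=362326859895, p(174)=397125074750, p(175)=435157697830, p(176)=476715857290, p(177)=522115831195, p(178)=571701605655, p(179)=625846753120, p(180)=684957390936, p(181)=749474411781, p(182)=819876908323, p(183)=896684817527, p(184)=980462880430, p(185)=1071823774337, p(186)=1171432692373, p(187)=1280011042268, p(188)=1398341745571, p(189)=1527273599625, p(190)=1667727404093, p(191)=1820701100652, p(192)=1987276856363, p(193)=2168627105469.
Final step: p(194) = p(193) + p(192) - p(189) - p(187) + p(182) + p(179) - p(172) - p(168) + p(159) + p(154) - p(143) - p(137) + p(124) + p(117) - p(102) - p(94) + p(77) + p(68) - p(49) - p(39) + p(18) + p(7)
= 2168627105469 + 1987276856363 - 1527273599625 - 1280011042268 + 819876908323 + 625846753120 - 330495499613 - 228204732751 + 97662728555 + 60356673280 - 20390982757 - 11097645016 + 2841940500 + 1327710076 - 241265379 - 92669720 + 10619863 + 3087735 - 173525 - 31185 + 385 + 15
= 2366022741845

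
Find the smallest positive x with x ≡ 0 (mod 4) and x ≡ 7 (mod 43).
136

Using Chinese Remainder Theorem:
M = 4 × 43 = 172
M1 = 43, M2 = 4
y1 = 43^(-1) mod 4 = 3
y2 = 4^(-1) mod 43 = 11
x = (0×43×3 + 7×4×11) mod 172 = 136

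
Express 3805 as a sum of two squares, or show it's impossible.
18² + 59² (a=18, b=59)

Factorization: 3805 = 5 × 761
By Fermat: n is sum of two squares iff every prime p ≡ 3 (mod 4) appears to even power.
All primes ≡ 3 (mod 4) appear to even power.
Search a = 0, 1, 2, … for 3805 - a² a perfect square: first hit at a = 18: 3805 - 324 = 3481 = 59².
3805 = 18² + 59² = 324 + 3481 ✓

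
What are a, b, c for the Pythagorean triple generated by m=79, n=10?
(6141, 1580, 6341)

Euclid's formula: a = m² - n², b = 2mn, c = m² + n²
m = 79, n = 10
a = 79² - 10² = 6241 - 100 = 6141
b = 2 × 79 × 10 = 1580
c = 79² + 10² = 6241 + 100 = 6341
Verification: 6141² + 1580² = 37711881 + 2496400 = 40208281 = 6341² ✓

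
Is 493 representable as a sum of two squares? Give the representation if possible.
3² + 22² (a=3, b=22)

Factorization: 493 = 17 × 29
By Fermat: n is sum of two squares iff every prime p ≡ 3 (mod 4) appears to even power.
All primes ≡ 3 (mod 4) appear to even power.
Search a = 0, 1, 2, … for 493 - a² a perfect square: first hit at a = 3: 493 - 9 = 484 = 22².
493 = 3² + 22² = 9 + 484 ✓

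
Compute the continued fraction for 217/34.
[6; 2, 1, 1, 1, 1, 2]

Euclidean algorithm steps:
217 = 6 × 34 + 13
34 = 2 × 13 + 8
13 = 1 × 8 + 5
8 = 1 × 5 + 3
5 = 1 × 3 + 2
3 = 1 × 2 + 1
2 = 2 × 1 + 0
Continued fraction: [6; 2, 1, 1, 1, 1, 2]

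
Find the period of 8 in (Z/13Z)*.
4

13 is prime, so ord(8) divides φ(13) = 12.
Divisors of 12: 1, 2, 3, 4, 6, 12.
Repeated squaring: 8^1 ≡ 8, 8^2 ≡ 12, 8^4 ≡ 1, 8^8 ≡ 1 (mod 13).
Test 8^d mod 13 for each divisor d in increasing order:
8^1 ≡ 8
8^2 ≡ 12
8^3 = 8^2·8^1 ≡ 5
8^4 ≡ 1  ← first divisor giving 1
The order is 4.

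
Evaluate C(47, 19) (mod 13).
6

Using Lucas' theorem:
Write n=47 and k=19 in base 13:
n in base 13: [3, 8]
k in base 13: [1, 6]
C(47,19) mod 13 = ∏ C(n_i, k_i) mod 13
Digit binomials (mod 13): C(3,1) = 3; C(8,6) = 28 ≡ 2
Product: 3 × 2 = 6 ≡ 6 (mod 13)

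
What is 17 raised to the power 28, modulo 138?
127

Repeated squaring. Binary of 28 = 11100.
17^1 ≡ 17 (mod 138); 17^2 ≡ 13 (mod 138); 17^4 ≡ 31 (mod 138); 17^8 ≡ 133 (mod 138); 17^16 ≡ 25 (mod 138)
17^28 = 17^4 × 17^8 × 17^16 ≡ 127 (mod 138)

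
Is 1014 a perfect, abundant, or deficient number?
abundant

Proper divisors of 1014: sum = 1 + 2 + 3 + 6 + 13 + 26 + 39 + 78 + 169 + 338 + 507 = 1182
Since 1182 > 1014, 1014 is abundant.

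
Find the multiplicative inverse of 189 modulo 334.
205

gcd(189, 334) = 1, so the inverse exists.
Extended Euclidean algorithm on (334, 189):
334 = 1 × 189 + 145  ⟹  145 = (1)·334 + (-1)·189
189 = 1 × 145 + 44  ⟹  44 = (-1)·334 + (2)·189
145 = 3 × 44 + 13  ⟹  13 = (4)·334 + (-7)·189
44 = 3 × 13 + 5  ⟹  5 = (-13)·334 + (23)·189
13 = 2 × 5 + 3  ⟹  3 = (30)·334 + (-53)·189
5 = 1 × 3 + 2  ⟹  2 = (-43)·334 + (76)·189
3 = 1 × 2 + 1  ⟹  1 = (73)·334 + (-129)·189
So (-129)·189 ≡ 1 (mod 334), i.e. 189^(-1) ≡ -129 ≡ 205 (mod 334).
Check: 189 × 205 = 38745 ≡ 1 (mod 334)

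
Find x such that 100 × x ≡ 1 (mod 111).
10

gcd(100, 111) = 1, so the inverse exists.
Extended Euclidean algorithm on (111, 100):
111 = 1 × 100 + 11  ⟹  11 = (1)·111 + (-1)·100
100 = 9 × 11 + 1  ⟹  1 = (-9)·111 + (10)·100
So (10)·100 ≡ 1 (mod 111), i.e. 100^(-1) ≡ 10 (mod 111).
Check: 100 × 10 = 1000 ≡ 1 (mod 111)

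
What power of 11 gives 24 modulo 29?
16

Baby-step giant-step with step n = ⌈√29⌉ = 6.
Baby steps 11^j mod 29 (j:value) for j=0..5: 0:1, 1:11, 2:5, 3:26, 4:25, 5:14.
Giant-step multiplier: 11^(-6) ≡ 11^(28-6) = 11^22 ≡ 13 (mod 29).
Giant steps γ_i = 24·13^i mod 29: γ_0=24, γ_1=22, γ_2=25 (in table at j=4).
x = i·n + j = 2·6 + 4 = 16.
Check: 11^16 ≡ 24 (mod 29).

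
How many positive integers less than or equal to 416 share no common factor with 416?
192

416 = 2^5 × 13
φ(n) = n × ∏(1 - 1/p) for each prime p dividing n
φ(416) = 416 × (1 - 1/2) × (1 - 1/13) = 192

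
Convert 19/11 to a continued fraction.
[1; 1, 2, 1, 2]

Euclidean algorithm steps:
19 = 1 × 11 + 8
11 = 1 × 8 + 3
8 = 2 × 3 + 2
3 = 1 × 2 + 1
2 = 2 × 1 + 0
Continued fraction: [1; 1, 2, 1, 2]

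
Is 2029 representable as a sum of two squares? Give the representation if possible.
2² + 45² (a=2, b=45)

Factorization: 2029 = 2029
By Fermat: n is sum of two squares iff every prime p ≡ 3 (mod 4) appears to even power.
All primes ≡ 3 (mod 4) appear to even power.
Search a = 0, 1, 2, … for 2029 - a² a perfect square: first hit at a = 2: 2029 - 4 = 2025 = 45².
2029 = 2² + 45² = 4 + 2025 ✓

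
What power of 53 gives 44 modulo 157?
74

Baby-step giant-step with step n = ⌈√157⌉ = 13.
Baby steps 53^j mod 157 (j:value) for j=0..12: 0:1, 1:53, 2:140, 3:41, 4:132, 5:88, 6:111, 7:74, 8:154, 9:155, 10:51, 11:34, 12:75.
Giant-step multiplier: 53^(-13) ≡ 53^(156-13) = 53^143 ≡ 22 (mod 157).
Giant steps γ_i = 44·22^i mod 157: γ_0=44, γ_1=26, γ_2=101, γ_3=24, γ_4=57, γ_5=155 (in table at j=9).
x = i·n + j = 5·13 + 9 = 74.
Check: 53^74 ≡ 44 (mod 157).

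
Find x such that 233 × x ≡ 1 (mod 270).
197

gcd(233, 270) = 1, so the inverse exists.
Extended Euclidean algorithm on (270, 233):
270 = 1 × 233 + 37  ⟹  37 = (1)·270 + (-1)·233
233 = 6 × 37 + 11  ⟹  11 = (-6)·270 + (7)·233
37 = 3 × 11 + 4  ⟹  4 = (19)·270 + (-22)·233
11 = 2 × 4 + 3  ⟹  3 = (-44)·270 + (51)·233
4 = 1 × 3 + 1  ⟹  1 = (63)·270 + (-73)·233
So (-73)·233 ≡ 1 (mod 270), i.e. 233^(-1) ≡ -73 ≡ 197 (mod 270).
Check: 233 × 197 = 45901 ≡ 1 (mod 270)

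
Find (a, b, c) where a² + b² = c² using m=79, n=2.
(6237, 316, 6245)

Euclid's formula: a = m² - n², b = 2mn, c = m² + n²
m = 79, n = 2
a = 79² - 2² = 6241 - 4 = 6237
b = 2 × 79 × 2 = 316
c = 79² + 2² = 6241 + 4 = 6245
Verification: 6237² + 316² = 38900169 + 99856 = 39000025 = 6245² ✓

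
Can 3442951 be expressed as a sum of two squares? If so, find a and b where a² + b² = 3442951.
Not possible

Factorization: 3442951 = 151^3
By Fermat: n is sum of two squares iff every prime p ≡ 3 (mod 4) appears to even power.
Prime(s) ≡ 3 (mod 4) with odd exponent: [(151, 3)]
Therefore 3442951 cannot be expressed as a² + b².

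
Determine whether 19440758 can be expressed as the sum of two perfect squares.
Not possible

Factorization: 19440758 = 2 × 17 × 83^3
By Fermat: n is sum of two squares iff every prime p ≡ 3 (mod 4) appears to even power.
Prime(s) ≡ 3 (mod 4) with odd exponent: [(83, 3)]
Therefore 19440758 cannot be expressed as a² + b².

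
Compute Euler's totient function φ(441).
252

441 = 3^2 × 7^2
φ(n) = n × ∏(1 - 1/p) for each prime p dividing n
φ(441) = 441 × (1 - 1/3) × (1 - 1/7) = 252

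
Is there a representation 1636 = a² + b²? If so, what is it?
6² + 40² (a=6, b=40)

Factorization: 1636 = 2^2 × 409
By Fermat: n is sum of two squares iff every prime p ≡ 3 (mod 4) appears to even power.
All primes ≡ 3 (mod 4) appear to even power.
Search a = 0, 1, 2, … for 1636 - a² a perfect square: first hit at a = 6: 1636 - 36 = 1600 = 40².
1636 = 6² + 40² = 36 + 1600 ✓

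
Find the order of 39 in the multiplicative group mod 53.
52

53 is prime, so ord(39) divides φ(53) = 52.
Divisors of 52: 1, 2, 4, 13, 26, 52.
Repeated squaring: 39^1 ≡ 39, 39^2 ≡ 37, 39^4 ≡ 44, 39^8 ≡ 28, 39^16 ≡ 42, 39^32 ≡ 15 (mod 53).
Test 39^d mod 53 for each divisor d in increasing order:
39^1 ≡ 39
39^2 ≡ 37
39^4 ≡ 44
39^13 = 39^8·39^4·39^1 ≡ 30
39^26 = 39^16·39^8·39^2 ≡ 52
39^52 = 39^32·39^16·39^4 ≡ 1  ← first divisor giving 1
The order is 52.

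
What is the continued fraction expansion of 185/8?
[23; 8]

Euclidean algorithm steps:
185 = 23 × 8 + 1
8 = 8 × 1 + 0
Continued fraction: [23; 8]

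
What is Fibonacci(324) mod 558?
54

Matrix identity: Q^n = [[F_(n+1), F_n], [F_n, F_(n-1)]] with Q = [[1,1],[1,0]].
n = 324 = 101000100₂. Square-and-multiply, entries mod 558:
Q^1 = [[1,1],[1,0]]
Q^2 = (Q^1)² = [[2,1],[1,1]]
Q^5 = (Q^2)²·Q = [[8,5],[5,3]]
Q^10 = (Q^5)² = [[89,55],[55,34]]
Q^20 = (Q^10)² = [[344,69],[69,275]]
Q^40 = (Q^20)² = [[337,303],[303,34]]
Q^81 = (Q^40)²·Q = [[289,34],[34,255]]
Q^162 = (Q^81)² = [[419,82],[82,337]]
Q^324 = (Q^162)² = [[377,54],[54,323]]
F_324 mod 558 = Q^324[0][1] = 54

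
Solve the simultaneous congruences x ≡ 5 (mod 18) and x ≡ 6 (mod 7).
41

Using Chinese Remainder Theorem:
M = 18 × 7 = 126
M1 = 7, M2 = 18
y1 = 7^(-1) mod 18 = 13
y2 = 18^(-1) mod 7 = 2
x = (5×7×13 + 6×18×2) mod 126 = 41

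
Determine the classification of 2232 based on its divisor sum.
abundant

Proper divisors of 2232: sum = 1 + 2 + 3 + 4 + 6 + 8 + 9 + 12 + ... + 372 + 558 + 744 + 1116 (23 divisors) = 4008
Since 4008 > 2232, 2232 is abundant.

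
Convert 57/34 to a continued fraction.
[1; 1, 2, 11]

Euclidean algorithm steps:
57 = 1 × 34 + 23
34 = 1 × 23 + 11
23 = 2 × 11 + 1
11 = 11 × 1 + 0
Continued fraction: [1; 1, 2, 11]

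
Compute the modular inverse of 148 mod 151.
50

gcd(148, 151) = 1, so the inverse exists.
Extended Euclidean algorithm on (151, 148):
151 = 1 × 148 + 3  ⟹  3 = (1)·151 + (-1)·148
148 = 49 × 3 + 1  ⟹  1 = (-49)·151 + (50)·148
So (50)·148 ≡ 1 (mod 151), i.e. 148^(-1) ≡ 50 (mod 151).
Check: 148 × 50 = 7400 ≡ 1 (mod 151)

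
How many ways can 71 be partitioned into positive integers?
4697205

p(n) counts ways to write n as a sum of positive integers (order ignored).
Euler's pentagonal recurrence: p(k) = p(k-1) + p(k-2) - p(k-5) - p(k-7) + p(k-12) + p(k-15) - ... (offsets j(3j∓1)/2, signs ++--, p(0)=1, p(<0)=0).
DP table for k = 0..70: p(0)=1, p(1)=1, p(2)=2, p(3)=3, p(4)=5, p(5)=7, p(6)=11, p(7)=15, p(8)=22, p(9)=30, p(10)=42, p(11)=56, p(12)=77, p(13)=101, p(14)=135, p(15)=176, p(16)=231, p(17)=297, p(18)=385, p(19)=490, p(20)=627, p(21)=792, p(22)=1002, p(23)=1255, p(24)=1575, p(25)=1958, p(26)=2436, p(27)=3010, p(28)=3718, p(29)=4565, p(30)=5604, p(31)=6842, p(32)=8349, p(33)=10143, p(34)=12310, p(35)=14883, p(36)=17977, p(37)=21637, p(38)=26015, p(39)=31185, p(40)=37338, p(41)=44583, p(42)=53174, p(43)=63261, p(44)=75175, p(45)=89134, p(46)=105558, p(47)=124754, p(48)=147273, p(49)=173525, p(50)=204226, p(51)=239943, p(52)=281589, p(53)=329931, p(54)=386155, p(55)=451276, p(56)=526823, p(57)=614154, p(58)=715220, p(59)=831820, p(60)=966467, p(61)=1121505, p(62)=1300156, p(63)=1505499, p(64)=1741630, p(65)=2012558, p(66)=2323520, p(67)=2679689, p(68)=3087735, p(69)=3554345, p(70)=4087968.
Final step: p(71) = p(70) + p(69) - p(66) - p(64) + p(59) + p(56) - p(49) - p(45) + p(36) + p(31) - p(20) - p(14) + p(1)
= 4087968 + 3554345 - 2323520 - 1741630 + 831820 + 526823 - 173525 - 89134 + 17977 + 6842 - 627 - 135 + 1
= 4697205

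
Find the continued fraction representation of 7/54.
[0; 7, 1, 2, 2]

Euclidean algorithm steps:
7 = 0 × 54 + 7
54 = 7 × 7 + 5
7 = 1 × 5 + 2
5 = 2 × 2 + 1
2 = 2 × 1 + 0
Continued fraction: [0; 7, 1, 2, 2]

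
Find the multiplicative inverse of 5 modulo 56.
45

gcd(5, 56) = 1, so the inverse exists.
Extended Euclidean algorithm on (56, 5):
56 = 11 × 5 + 1  ⟹  1 = (1)·56 + (-11)·5
So (-11)·5 ≡ 1 (mod 56), i.e. 5^(-1) ≡ -11 ≡ 45 (mod 56).
Check: 5 × 45 = 225 ≡ 1 (mod 56)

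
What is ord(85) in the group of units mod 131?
130

131 is prime, so ord(85) divides φ(131) = 130.
Divisors of 130: 1, 2, 5, 10, 13, 26, 65, 130.
Repeated squaring: 85^1 ≡ 85, 85^2 ≡ 20, 85^4 ≡ 7, 85^8 ≡ 49, 85^16 ≡ 43, 85^32 ≡ 15, 85^64 ≡ 94, 85^128 ≡ 59 (mod 131).
Test 85^d mod 131 for each divisor d in increasing order:
85^1 ≡ 85
85^2 ≡ 20
85^5 = 85^4·85^1 ≡ 71
85^10 = 85^8·85^2 ≡ 63
85^13 = 85^8·85^4·85^1 ≡ 73
85^26 = 85^16·85^8·85^2 ≡ 89
85^65 = 85^64·85^1 ≡ 130
85^130 = 85^128·85^2 ≡ 1  ← first divisor giving 1
The order is 130.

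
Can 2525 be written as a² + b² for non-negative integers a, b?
5² + 50² (a=5, b=50)

Factorization: 2525 = 5^2 × 101
By Fermat: n is sum of two squares iff every prime p ≡ 3 (mod 4) appears to even power.
All primes ≡ 3 (mod 4) appear to even power.
Search a = 0, 1, 2, … for 2525 - a² a perfect square: first hit at a = 5: 2525 - 25 = 2500 = 50².
2525 = 5² + 50² = 25 + 2500 ✓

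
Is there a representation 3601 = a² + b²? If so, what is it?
1² + 60² (a=1, b=60)

Factorization: 3601 = 13 × 277
By Fermat: n is sum of two squares iff every prime p ≡ 3 (mod 4) appears to even power.
All primes ≡ 3 (mod 4) appear to even power.
Search a = 0, 1, 2, … for 3601 - a² a perfect square: first hit at a = 1: 3601 - 1 = 3600 = 60².
3601 = 1² + 60² = 1 + 3600 ✓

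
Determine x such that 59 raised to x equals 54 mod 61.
49

Baby-step giant-step with step n = ⌈√61⌉ = 8.
Baby steps 59^j mod 61 (j:value) for j=0..7: 0:1, 1:59, 2:4, 3:53, 4:16, 5:29, 6:3, 7:55.
Giant-step multiplier: 59^(-8) ≡ 59^(60-8) = 59^52 ≡ 56 (mod 61).
Giant steps γ_i = 54·56^i mod 61: γ_0=54, γ_1=35, γ_2=8, γ_3=21, γ_4=17, γ_5=37, γ_6=59 (in table at j=1).
x = i·n + j = 6·8 + 1 = 49.
Check: 59^49 ≡ 54 (mod 61).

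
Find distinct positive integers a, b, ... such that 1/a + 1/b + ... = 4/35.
1/9 + 1/315

Greedy algorithm:
4/35: ceiling(35/4) = 9, use 1/9
1/315: ceiling(315/1) = 315, use 1/315
Result: 4/35 = 1/9 + 1/315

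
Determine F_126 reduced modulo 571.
245

Matrix identity: Q^n = [[F_(n+1), F_n], [F_n, F_(n-1)]] with Q = [[1,1],[1,0]].
n = 126 = 1111110₂. Square-and-multiply, entries mod 571:
Q^1 = [[1,1],[1,0]]
Q^3 = (Q^1)²·Q = [[3,2],[2,1]]
Q^7 = (Q^3)²·Q = [[21,13],[13,8]]
Q^15 = (Q^7)²·Q = [[416,39],[39,377]]
Q^31 = (Q^15)²·Q = [[515,422],[422,93]]
Q^63 = (Q^31)²·Q = [[410,213],[213,197]]
Q^126 = (Q^63)² = [[486,245],[245,241]]
F_126 mod 571 = Q^126[0][1] = 245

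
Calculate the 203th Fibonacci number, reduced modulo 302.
153

Matrix identity: Q^n = [[F_(n+1), F_n], [F_n, F_(n-1)]] with Q = [[1,1],[1,0]].
n = 203 = 11001011₂. Square-and-multiply, entries mod 302:
Q^1 = [[1,1],[1,0]]
Q^3 = (Q^1)²·Q = [[3,2],[2,1]]
Q^6 = (Q^3)² = [[13,8],[8,5]]
Q^12 = (Q^6)² = [[233,144],[144,89]]
Q^25 = (Q^12)²·Q = [[291,129],[129,162]]
Q^50 = (Q^25)² = [[152,151],[151,1]]
Q^101 = (Q^50)²·Q = [[152,1],[1,151]]
Q^203 = (Q^101)²·Q = [[154,153],[153,1]]
F_203 mod 302 = Q^203[0][1] = 153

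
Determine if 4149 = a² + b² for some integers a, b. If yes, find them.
30² + 57² (a=30, b=57)

Factorization: 4149 = 3^2 × 461
By Fermat: n is sum of two squares iff every prime p ≡ 3 (mod 4) appears to even power.
All primes ≡ 3 (mod 4) appear to even power.
Search a = 0, 1, 2, … for 4149 - a² a perfect square: first hit at a = 30: 4149 - 900 = 3249 = 57².
4149 = 30² + 57² = 900 + 3249 ✓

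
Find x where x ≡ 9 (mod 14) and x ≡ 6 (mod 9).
51

Using Chinese Remainder Theorem:
M = 14 × 9 = 126
M1 = 9, M2 = 14
y1 = 9^(-1) mod 14 = 11
y2 = 14^(-1) mod 9 = 2
x = (9×9×11 + 6×14×2) mod 126 = 51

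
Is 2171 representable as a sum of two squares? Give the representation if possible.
Not possible

Factorization: 2171 = 13 × 167
By Fermat: n is sum of two squares iff every prime p ≡ 3 (mod 4) appears to even power.
Prime(s) ≡ 3 (mod 4) with odd exponent: [(167, 1)]
Therefore 2171 cannot be expressed as a² + b².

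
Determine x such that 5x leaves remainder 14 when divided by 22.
x ≡ 16 (mod 22)

gcd(5, 22) = 1, which divides 14, so solutions exist.
Find 5^(-1) mod 22 by the extended Euclidean algorithm:
22 = 4 × 5 + 2  ⟹  2 = (1)·22 + (-4)·5
5 = 2 × 2 + 1  ⟹  1 = (-2)·22 + (9)·5
So (9)·5 ≡ 1 (mod 22), i.e. 5^(-1) ≡ 9 (mod 22).
x ≡ 9 × 14 = 126 ≡ 16 (mod 22).
Check: 5 × 16 = 80 ≡ 14 (mod 22).
Unique solution: x ≡ 16 (mod 22)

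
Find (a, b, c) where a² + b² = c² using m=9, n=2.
(77, 36, 85)

Euclid's formula: a = m² - n², b = 2mn, c = m² + n²
m = 9, n = 2
a = 9² - 2² = 81 - 4 = 77
b = 2 × 9 × 2 = 36
c = 9² + 2² = 81 + 4 = 85
Verification: 77² + 36² = 5929 + 1296 = 7225 = 85² ✓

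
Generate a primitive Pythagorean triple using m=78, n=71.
(1043, 11076, 11125)

Euclid's formula: a = m² - n², b = 2mn, c = m² + n²
m = 78, n = 71
a = 78² - 71² = 6084 - 5041 = 1043
b = 2 × 78 × 71 = 11076
c = 78² + 71² = 6084 + 5041 = 11125
Verification: 1043² + 11076² = 1087849 + 122677776 = 123765625 = 11125² ✓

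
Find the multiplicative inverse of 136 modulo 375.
91

gcd(136, 375) = 1, so the inverse exists.
Extended Euclidean algorithm on (375, 136):
375 = 2 × 136 + 103  ⟹  103 = (1)·375 + (-2)·136
136 = 1 × 103 + 33  ⟹  33 = (-1)·375 + (3)·136
103 = 3 × 33 + 4  ⟹  4 = (4)·375 + (-11)·136
33 = 8 × 4 + 1  ⟹  1 = (-33)·375 + (91)·136
So (91)·136 ≡ 1 (mod 375), i.e. 136^(-1) ≡ 91 (mod 375).
Check: 136 × 91 = 12376 ≡ 1 (mod 375)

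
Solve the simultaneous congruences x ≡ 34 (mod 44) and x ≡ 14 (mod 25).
914

Using Chinese Remainder Theorem:
M = 44 × 25 = 1100
M1 = 25, M2 = 44
y1 = 25^(-1) mod 44 = 37
y2 = 44^(-1) mod 25 = 4
x = (34×25×37 + 14×44×4) mod 1100 = 914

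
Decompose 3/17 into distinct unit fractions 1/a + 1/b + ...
1/6 + 1/102

Greedy algorithm:
3/17: ceiling(17/3) = 6, use 1/6
1/102: ceiling(102/1) = 102, use 1/102
Result: 3/17 = 1/6 + 1/102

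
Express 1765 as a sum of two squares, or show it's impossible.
1² + 42² (a=1, b=42)

Factorization: 1765 = 5 × 353
By Fermat: n is sum of two squares iff every prime p ≡ 3 (mod 4) appears to even power.
All primes ≡ 3 (mod 4) appear to even power.
Search a = 0, 1, 2, … for 1765 - a² a perfect square: first hit at a = 1: 1765 - 1 = 1764 = 42².
1765 = 1² + 42² = 1 + 1764 ✓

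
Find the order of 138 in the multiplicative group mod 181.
18

181 is prime, so ord(138) divides φ(181) = 180.
Divisors of 180: 1, 2, 3, 4, 5, 6, 9, 10, 12, 15, 18, 20, 30, 36, 45, 60, 90, 180.
Repeated squaring: 138^1 ≡ 138, 138^2 ≡ 39, 138^4 ≡ 73, 138^8 ≡ 80, 138^16 ≡ 65, 138^32 ≡ 62, 138^64 ≡ 43, 138^128 ≡ 39 (mod 181).
Test 138^d mod 181 for each divisor d in increasing order:
138^1 ≡ 138
138^2 ≡ 39
138^3 = 138^2·138^1 ≡ 133
138^4 ≡ 73
138^5 = 138^4·138^1 ≡ 119
138^6 = 138^4·138^2 ≡ 132
138^9 = 138^8·138^1 ≡ 180
138^10 = 138^8·138^2 ≡ 43
138^12 = 138^8·138^4 ≡ 48
138^15 = 138^8·138^4·138^2·138^1 ≡ 49
138^18 = 138^16·138^2 ≡ 1  ← first divisor giving 1
The order is 18.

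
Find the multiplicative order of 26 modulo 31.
6

31 is prime, so ord(26) divides φ(31) = 30.
Divisors of 30: 1, 2, 3, 5, 6, 10, 15, 30.
Repeated squaring: 26^1 ≡ 26, 26^2 ≡ 25, 26^4 ≡ 5, 26^8 ≡ 25, 26^16 ≡ 5 (mod 31).
Test 26^d mod 31 for each divisor d in increasing order:
26^1 ≡ 26
26^2 ≡ 25
26^3 = 26^2·26^1 ≡ 30
26^5 = 26^4·26^1 ≡ 6
26^6 = 26^4·26^2 ≡ 1  ← first divisor giving 1
The order is 6.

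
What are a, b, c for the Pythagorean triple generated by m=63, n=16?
(3713, 2016, 4225)

Euclid's formula: a = m² - n², b = 2mn, c = m² + n²
m = 63, n = 16
a = 63² - 16² = 3969 - 256 = 3713
b = 2 × 63 × 16 = 2016
c = 63² + 16² = 3969 + 256 = 4225
Verification: 3713² + 2016² = 13786369 + 4064256 = 17850625 = 4225² ✓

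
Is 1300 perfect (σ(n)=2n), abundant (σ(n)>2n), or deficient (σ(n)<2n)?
abundant

Proper divisors of 1300: sum = 1 + 2 + 4 + 5 + 10 + 13 + 20 + 25 + ... + 130 + 260 + 325 + 650 (17 divisors) = 1738
Since 1738 > 1300, 1300 is abundant.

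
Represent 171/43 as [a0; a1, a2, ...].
[3; 1, 42]

Euclidean algorithm steps:
171 = 3 × 43 + 42
43 = 1 × 42 + 1
42 = 42 × 1 + 0
Continued fraction: [3; 1, 42]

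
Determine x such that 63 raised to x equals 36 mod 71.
58

Baby-step giant-step with step n = ⌈√71⌉ = 9.
Baby steps 63^j mod 71 (j:value) for j=0..8: 0:1, 1:63, 2:64, 3:56, 4:49, 5:34, 6:12, 7:46, 8:58.
Giant-step multiplier: 63^(-9) ≡ 63^(70-9) = 63^61 ≡ 28 (mod 71).
Giant steps γ_i = 36·28^i mod 71: γ_0=36, γ_1=14, γ_2=37, γ_3=42, γ_4=40, γ_5=55, γ_6=49 (in table at j=4).
x = i·n + j = 6·9 + 4 = 58.
Check: 63^58 ≡ 36 (mod 71).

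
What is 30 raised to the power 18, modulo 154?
148

Repeated squaring. Binary of 18 = 10010.
30^1 ≡ 30 (mod 154); 30^2 ≡ 130 (mod 154); 30^4 ≡ 114 (mod 154); 30^8 ≡ 60 (mod 154); 30^16 ≡ 58 (mod 154)
30^18 = 30^2 × 30^16 ≡ 148 (mod 154)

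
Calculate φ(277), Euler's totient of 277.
276

277 = 277
φ(n) = n × ∏(1 - 1/p) for each prime p dividing n
φ(277) = 277 × (1 - 1/277) = 276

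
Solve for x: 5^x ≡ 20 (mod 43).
25

Baby-step giant-step with step n = ⌈√43⌉ = 7.
Baby steps 5^j mod 43 (j:value) for j=0..6: 0:1, 1:5, 2:25, 3:39, 4:23, 5:29, 6:16.
Giant-step multiplier: 5^(-7) ≡ 5^(42-7) = 5^35 ≡ 7 (mod 43).
Giant steps γ_i = 20·7^i mod 43: γ_0=20, γ_1=11, γ_2=34, γ_3=23 (in table at j=4).
x = i·n + j = 3·7 + 4 = 25.
Check: 5^25 ≡ 20 (mod 43).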